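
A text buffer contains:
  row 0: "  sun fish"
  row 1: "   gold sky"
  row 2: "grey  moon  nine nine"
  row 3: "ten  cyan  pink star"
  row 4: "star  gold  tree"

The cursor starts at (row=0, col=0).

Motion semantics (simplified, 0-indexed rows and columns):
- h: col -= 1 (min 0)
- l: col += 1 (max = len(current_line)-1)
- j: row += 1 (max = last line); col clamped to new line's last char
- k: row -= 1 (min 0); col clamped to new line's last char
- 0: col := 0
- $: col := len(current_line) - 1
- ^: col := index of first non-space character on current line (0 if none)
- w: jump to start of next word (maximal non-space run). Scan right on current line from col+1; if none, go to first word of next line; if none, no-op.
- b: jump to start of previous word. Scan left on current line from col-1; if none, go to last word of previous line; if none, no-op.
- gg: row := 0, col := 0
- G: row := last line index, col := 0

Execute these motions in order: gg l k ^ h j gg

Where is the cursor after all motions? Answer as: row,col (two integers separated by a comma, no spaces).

Answer: 0,0

Derivation:
After 1 (gg): row=0 col=0 char='_'
After 2 (l): row=0 col=1 char='_'
After 3 (k): row=0 col=1 char='_'
After 4 (^): row=0 col=2 char='s'
After 5 (h): row=0 col=1 char='_'
After 6 (j): row=1 col=1 char='_'
After 7 (gg): row=0 col=0 char='_'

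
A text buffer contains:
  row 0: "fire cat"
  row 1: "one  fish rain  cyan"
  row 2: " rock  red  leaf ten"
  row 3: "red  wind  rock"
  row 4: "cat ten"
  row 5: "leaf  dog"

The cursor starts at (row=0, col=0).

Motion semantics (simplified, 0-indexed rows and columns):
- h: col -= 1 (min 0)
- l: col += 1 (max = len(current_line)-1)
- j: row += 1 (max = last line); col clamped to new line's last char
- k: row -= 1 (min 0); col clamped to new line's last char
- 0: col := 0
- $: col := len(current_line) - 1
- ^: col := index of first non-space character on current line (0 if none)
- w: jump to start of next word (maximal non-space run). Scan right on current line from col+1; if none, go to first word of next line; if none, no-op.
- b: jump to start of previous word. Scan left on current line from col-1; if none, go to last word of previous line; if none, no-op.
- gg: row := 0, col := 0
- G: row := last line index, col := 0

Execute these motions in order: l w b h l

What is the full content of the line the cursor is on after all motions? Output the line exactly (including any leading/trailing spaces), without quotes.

Answer: fire cat

Derivation:
After 1 (l): row=0 col=1 char='i'
After 2 (w): row=0 col=5 char='c'
After 3 (b): row=0 col=0 char='f'
After 4 (h): row=0 col=0 char='f'
After 5 (l): row=0 col=1 char='i'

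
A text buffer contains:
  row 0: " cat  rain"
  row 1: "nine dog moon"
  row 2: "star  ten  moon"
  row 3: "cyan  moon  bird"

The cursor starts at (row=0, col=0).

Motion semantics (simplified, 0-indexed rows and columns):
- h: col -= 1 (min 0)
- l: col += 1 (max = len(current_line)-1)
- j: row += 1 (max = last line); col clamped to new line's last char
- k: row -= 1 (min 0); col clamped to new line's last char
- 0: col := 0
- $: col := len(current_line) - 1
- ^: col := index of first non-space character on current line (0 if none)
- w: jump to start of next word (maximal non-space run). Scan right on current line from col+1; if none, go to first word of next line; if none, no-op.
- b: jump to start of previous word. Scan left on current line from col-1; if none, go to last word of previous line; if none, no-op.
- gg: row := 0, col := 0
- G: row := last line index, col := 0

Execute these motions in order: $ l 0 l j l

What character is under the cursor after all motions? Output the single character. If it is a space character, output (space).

Answer: n

Derivation:
After 1 ($): row=0 col=9 char='n'
After 2 (l): row=0 col=9 char='n'
After 3 (0): row=0 col=0 char='_'
After 4 (l): row=0 col=1 char='c'
After 5 (j): row=1 col=1 char='i'
After 6 (l): row=1 col=2 char='n'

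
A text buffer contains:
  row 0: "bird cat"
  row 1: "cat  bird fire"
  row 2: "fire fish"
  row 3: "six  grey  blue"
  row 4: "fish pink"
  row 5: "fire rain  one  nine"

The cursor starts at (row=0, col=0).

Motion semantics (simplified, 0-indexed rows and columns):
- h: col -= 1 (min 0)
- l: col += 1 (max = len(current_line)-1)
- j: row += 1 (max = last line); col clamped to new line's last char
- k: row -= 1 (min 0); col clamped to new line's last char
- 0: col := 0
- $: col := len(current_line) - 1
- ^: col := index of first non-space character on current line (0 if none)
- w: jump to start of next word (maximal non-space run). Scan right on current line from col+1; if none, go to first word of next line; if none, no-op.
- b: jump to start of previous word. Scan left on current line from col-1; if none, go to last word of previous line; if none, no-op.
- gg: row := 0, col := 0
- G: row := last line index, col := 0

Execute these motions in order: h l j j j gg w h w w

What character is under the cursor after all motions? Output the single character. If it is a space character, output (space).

After 1 (h): row=0 col=0 char='b'
After 2 (l): row=0 col=1 char='i'
After 3 (j): row=1 col=1 char='a'
After 4 (j): row=2 col=1 char='i'
After 5 (j): row=3 col=1 char='i'
After 6 (gg): row=0 col=0 char='b'
After 7 (w): row=0 col=5 char='c'
After 8 (h): row=0 col=4 char='_'
After 9 (w): row=0 col=5 char='c'
After 10 (w): row=1 col=0 char='c'

Answer: c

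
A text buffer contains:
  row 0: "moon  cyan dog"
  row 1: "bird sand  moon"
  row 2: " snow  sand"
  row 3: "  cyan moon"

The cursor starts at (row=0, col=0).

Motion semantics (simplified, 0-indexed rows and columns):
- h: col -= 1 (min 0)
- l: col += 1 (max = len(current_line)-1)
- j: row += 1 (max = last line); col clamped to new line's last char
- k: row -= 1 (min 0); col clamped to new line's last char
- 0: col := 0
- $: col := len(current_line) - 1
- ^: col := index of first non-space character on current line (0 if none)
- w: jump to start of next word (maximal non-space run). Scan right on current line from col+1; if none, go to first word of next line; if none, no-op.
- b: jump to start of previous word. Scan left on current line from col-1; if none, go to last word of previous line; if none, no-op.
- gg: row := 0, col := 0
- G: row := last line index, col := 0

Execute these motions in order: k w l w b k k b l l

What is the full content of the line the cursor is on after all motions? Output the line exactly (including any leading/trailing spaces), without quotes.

After 1 (k): row=0 col=0 char='m'
After 2 (w): row=0 col=6 char='c'
After 3 (l): row=0 col=7 char='y'
After 4 (w): row=0 col=11 char='d'
After 5 (b): row=0 col=6 char='c'
After 6 (k): row=0 col=6 char='c'
After 7 (k): row=0 col=6 char='c'
After 8 (b): row=0 col=0 char='m'
After 9 (l): row=0 col=1 char='o'
After 10 (l): row=0 col=2 char='o'

Answer: moon  cyan dog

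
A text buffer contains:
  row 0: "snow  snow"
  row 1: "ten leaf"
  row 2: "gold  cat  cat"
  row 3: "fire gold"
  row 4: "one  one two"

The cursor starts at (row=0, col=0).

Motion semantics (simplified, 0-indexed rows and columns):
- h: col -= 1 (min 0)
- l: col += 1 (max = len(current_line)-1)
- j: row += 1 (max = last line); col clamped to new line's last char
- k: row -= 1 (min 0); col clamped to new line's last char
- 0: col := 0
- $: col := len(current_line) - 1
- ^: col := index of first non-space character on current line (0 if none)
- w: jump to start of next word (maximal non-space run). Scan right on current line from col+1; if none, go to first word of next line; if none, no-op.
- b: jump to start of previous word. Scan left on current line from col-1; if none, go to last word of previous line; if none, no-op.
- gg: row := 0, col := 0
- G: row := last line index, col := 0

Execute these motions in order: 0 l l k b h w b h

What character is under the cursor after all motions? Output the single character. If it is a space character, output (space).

After 1 (0): row=0 col=0 char='s'
After 2 (l): row=0 col=1 char='n'
After 3 (l): row=0 col=2 char='o'
After 4 (k): row=0 col=2 char='o'
After 5 (b): row=0 col=0 char='s'
After 6 (h): row=0 col=0 char='s'
After 7 (w): row=0 col=6 char='s'
After 8 (b): row=0 col=0 char='s'
After 9 (h): row=0 col=0 char='s'

Answer: s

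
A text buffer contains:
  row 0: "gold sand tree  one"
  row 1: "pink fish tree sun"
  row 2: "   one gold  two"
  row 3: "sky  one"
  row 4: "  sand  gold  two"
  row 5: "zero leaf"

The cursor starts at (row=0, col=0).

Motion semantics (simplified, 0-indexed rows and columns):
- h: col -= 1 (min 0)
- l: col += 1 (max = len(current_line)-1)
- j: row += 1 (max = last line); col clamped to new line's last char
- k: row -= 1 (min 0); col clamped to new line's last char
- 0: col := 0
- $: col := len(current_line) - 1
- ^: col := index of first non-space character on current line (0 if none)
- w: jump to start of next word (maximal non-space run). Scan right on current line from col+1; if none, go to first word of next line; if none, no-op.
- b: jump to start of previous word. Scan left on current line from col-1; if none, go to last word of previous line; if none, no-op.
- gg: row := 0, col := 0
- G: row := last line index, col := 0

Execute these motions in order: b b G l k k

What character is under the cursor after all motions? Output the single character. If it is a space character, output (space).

After 1 (b): row=0 col=0 char='g'
After 2 (b): row=0 col=0 char='g'
After 3 (G): row=5 col=0 char='z'
After 4 (l): row=5 col=1 char='e'
After 5 (k): row=4 col=1 char='_'
After 6 (k): row=3 col=1 char='k'

Answer: k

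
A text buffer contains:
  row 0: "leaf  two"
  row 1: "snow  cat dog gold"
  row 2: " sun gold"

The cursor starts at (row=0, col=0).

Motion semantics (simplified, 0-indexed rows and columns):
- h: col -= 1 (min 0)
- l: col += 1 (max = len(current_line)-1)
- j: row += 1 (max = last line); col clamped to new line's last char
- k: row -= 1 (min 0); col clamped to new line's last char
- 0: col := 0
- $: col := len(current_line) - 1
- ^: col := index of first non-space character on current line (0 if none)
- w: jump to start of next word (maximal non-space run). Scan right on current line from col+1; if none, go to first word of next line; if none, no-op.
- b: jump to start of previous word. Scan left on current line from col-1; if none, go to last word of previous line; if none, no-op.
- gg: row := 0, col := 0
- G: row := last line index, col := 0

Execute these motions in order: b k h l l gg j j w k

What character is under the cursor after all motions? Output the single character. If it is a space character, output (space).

Answer: n

Derivation:
After 1 (b): row=0 col=0 char='l'
After 2 (k): row=0 col=0 char='l'
After 3 (h): row=0 col=0 char='l'
After 4 (l): row=0 col=1 char='e'
After 5 (l): row=0 col=2 char='a'
After 6 (gg): row=0 col=0 char='l'
After 7 (j): row=1 col=0 char='s'
After 8 (j): row=2 col=0 char='_'
After 9 (w): row=2 col=1 char='s'
After 10 (k): row=1 col=1 char='n'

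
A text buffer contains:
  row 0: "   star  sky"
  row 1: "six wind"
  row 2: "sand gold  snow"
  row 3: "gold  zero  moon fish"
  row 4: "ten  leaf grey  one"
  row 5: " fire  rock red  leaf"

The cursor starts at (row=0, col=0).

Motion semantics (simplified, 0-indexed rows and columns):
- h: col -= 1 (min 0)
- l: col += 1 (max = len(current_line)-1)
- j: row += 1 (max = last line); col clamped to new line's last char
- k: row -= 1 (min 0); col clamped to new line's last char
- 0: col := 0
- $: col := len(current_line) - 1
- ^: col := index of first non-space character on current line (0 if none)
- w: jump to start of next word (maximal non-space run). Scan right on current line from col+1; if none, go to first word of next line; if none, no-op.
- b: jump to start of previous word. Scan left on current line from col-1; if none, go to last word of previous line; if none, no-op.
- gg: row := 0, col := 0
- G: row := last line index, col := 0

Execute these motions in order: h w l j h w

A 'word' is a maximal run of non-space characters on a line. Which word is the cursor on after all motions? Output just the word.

After 1 (h): row=0 col=0 char='_'
After 2 (w): row=0 col=3 char='s'
After 3 (l): row=0 col=4 char='t'
After 4 (j): row=1 col=4 char='w'
After 5 (h): row=1 col=3 char='_'
After 6 (w): row=1 col=4 char='w'

Answer: wind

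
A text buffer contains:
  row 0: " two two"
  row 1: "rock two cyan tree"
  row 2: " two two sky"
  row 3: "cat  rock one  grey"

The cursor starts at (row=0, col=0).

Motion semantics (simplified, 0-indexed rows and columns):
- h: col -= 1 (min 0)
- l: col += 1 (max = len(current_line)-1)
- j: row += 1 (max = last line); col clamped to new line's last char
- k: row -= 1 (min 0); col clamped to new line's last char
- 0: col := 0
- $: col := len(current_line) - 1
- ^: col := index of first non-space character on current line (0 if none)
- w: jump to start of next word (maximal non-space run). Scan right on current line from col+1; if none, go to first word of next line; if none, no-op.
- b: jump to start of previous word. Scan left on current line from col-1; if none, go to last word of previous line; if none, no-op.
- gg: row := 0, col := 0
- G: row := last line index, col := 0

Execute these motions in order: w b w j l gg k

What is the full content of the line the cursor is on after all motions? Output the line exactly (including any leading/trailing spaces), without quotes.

After 1 (w): row=0 col=1 char='t'
After 2 (b): row=0 col=1 char='t'
After 3 (w): row=0 col=5 char='t'
After 4 (j): row=1 col=5 char='t'
After 5 (l): row=1 col=6 char='w'
After 6 (gg): row=0 col=0 char='_'
After 7 (k): row=0 col=0 char='_'

Answer:  two two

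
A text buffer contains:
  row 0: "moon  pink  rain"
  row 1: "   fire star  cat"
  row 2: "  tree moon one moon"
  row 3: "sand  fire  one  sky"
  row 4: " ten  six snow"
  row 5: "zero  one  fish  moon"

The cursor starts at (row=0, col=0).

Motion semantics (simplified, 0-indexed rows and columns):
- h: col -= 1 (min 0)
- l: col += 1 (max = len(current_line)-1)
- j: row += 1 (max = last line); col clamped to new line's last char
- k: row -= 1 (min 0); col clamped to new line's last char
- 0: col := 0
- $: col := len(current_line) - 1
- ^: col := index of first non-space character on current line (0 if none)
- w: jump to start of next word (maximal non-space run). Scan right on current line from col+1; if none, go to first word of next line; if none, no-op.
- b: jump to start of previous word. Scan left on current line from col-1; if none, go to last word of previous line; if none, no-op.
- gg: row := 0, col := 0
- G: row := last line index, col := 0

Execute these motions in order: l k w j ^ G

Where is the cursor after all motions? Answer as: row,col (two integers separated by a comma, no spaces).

Answer: 5,0

Derivation:
After 1 (l): row=0 col=1 char='o'
After 2 (k): row=0 col=1 char='o'
After 3 (w): row=0 col=6 char='p'
After 4 (j): row=1 col=6 char='e'
After 5 (^): row=1 col=3 char='f'
After 6 (G): row=5 col=0 char='z'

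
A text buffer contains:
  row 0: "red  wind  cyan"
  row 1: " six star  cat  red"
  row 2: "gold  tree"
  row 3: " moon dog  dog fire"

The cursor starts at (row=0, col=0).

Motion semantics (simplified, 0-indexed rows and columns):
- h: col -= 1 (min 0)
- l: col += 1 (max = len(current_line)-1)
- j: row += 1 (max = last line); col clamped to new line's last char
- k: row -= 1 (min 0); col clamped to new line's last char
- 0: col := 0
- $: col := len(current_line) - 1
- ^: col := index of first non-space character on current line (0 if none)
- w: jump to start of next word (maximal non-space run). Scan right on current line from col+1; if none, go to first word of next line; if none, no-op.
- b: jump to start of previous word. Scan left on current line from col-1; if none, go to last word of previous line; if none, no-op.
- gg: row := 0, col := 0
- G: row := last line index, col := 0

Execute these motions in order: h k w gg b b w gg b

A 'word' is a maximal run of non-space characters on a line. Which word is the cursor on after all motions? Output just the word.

After 1 (h): row=0 col=0 char='r'
After 2 (k): row=0 col=0 char='r'
After 3 (w): row=0 col=5 char='w'
After 4 (gg): row=0 col=0 char='r'
After 5 (b): row=0 col=0 char='r'
After 6 (b): row=0 col=0 char='r'
After 7 (w): row=0 col=5 char='w'
After 8 (gg): row=0 col=0 char='r'
After 9 (b): row=0 col=0 char='r'

Answer: red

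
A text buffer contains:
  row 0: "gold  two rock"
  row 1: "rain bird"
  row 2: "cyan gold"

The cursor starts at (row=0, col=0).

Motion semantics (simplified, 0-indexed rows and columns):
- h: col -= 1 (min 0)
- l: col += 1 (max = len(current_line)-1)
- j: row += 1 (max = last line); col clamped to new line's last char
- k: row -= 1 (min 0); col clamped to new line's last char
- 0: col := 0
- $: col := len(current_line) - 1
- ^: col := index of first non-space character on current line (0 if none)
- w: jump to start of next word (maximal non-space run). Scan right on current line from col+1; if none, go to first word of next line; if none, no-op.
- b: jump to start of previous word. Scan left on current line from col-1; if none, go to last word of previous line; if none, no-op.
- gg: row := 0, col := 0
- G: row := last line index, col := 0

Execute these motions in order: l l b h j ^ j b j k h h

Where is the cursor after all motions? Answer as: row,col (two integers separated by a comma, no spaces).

After 1 (l): row=0 col=1 char='o'
After 2 (l): row=0 col=2 char='l'
After 3 (b): row=0 col=0 char='g'
After 4 (h): row=0 col=0 char='g'
After 5 (j): row=1 col=0 char='r'
After 6 (^): row=1 col=0 char='r'
After 7 (j): row=2 col=0 char='c'
After 8 (b): row=1 col=5 char='b'
After 9 (j): row=2 col=5 char='g'
After 10 (k): row=1 col=5 char='b'
After 11 (h): row=1 col=4 char='_'
After 12 (h): row=1 col=3 char='n'

Answer: 1,3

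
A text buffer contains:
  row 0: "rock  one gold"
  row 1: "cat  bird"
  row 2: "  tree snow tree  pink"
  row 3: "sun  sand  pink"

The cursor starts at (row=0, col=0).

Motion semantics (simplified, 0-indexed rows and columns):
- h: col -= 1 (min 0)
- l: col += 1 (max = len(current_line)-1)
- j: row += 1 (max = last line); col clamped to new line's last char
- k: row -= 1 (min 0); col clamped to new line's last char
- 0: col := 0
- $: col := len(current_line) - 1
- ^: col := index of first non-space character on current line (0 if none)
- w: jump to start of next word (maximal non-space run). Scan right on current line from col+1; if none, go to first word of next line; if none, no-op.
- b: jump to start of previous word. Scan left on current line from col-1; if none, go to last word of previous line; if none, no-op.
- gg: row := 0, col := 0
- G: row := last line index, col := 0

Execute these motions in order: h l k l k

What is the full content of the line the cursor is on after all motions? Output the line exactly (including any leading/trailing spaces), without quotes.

Answer: rock  one gold

Derivation:
After 1 (h): row=0 col=0 char='r'
After 2 (l): row=0 col=1 char='o'
After 3 (k): row=0 col=1 char='o'
After 4 (l): row=0 col=2 char='c'
After 5 (k): row=0 col=2 char='c'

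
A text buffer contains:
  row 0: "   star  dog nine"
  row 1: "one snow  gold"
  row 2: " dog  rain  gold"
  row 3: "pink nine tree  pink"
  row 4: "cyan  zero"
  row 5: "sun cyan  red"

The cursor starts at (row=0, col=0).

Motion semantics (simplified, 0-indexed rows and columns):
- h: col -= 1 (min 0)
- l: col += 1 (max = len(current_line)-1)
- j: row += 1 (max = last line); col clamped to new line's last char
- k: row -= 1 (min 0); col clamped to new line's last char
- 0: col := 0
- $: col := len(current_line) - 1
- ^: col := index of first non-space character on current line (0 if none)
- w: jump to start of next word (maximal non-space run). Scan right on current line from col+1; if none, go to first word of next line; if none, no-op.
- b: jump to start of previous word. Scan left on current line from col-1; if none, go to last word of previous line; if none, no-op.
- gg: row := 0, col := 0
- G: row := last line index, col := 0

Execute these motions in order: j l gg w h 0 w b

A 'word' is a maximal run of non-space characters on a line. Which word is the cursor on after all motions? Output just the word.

After 1 (j): row=1 col=0 char='o'
After 2 (l): row=1 col=1 char='n'
After 3 (gg): row=0 col=0 char='_'
After 4 (w): row=0 col=3 char='s'
After 5 (h): row=0 col=2 char='_'
After 6 (0): row=0 col=0 char='_'
After 7 (w): row=0 col=3 char='s'
After 8 (b): row=0 col=3 char='s'

Answer: star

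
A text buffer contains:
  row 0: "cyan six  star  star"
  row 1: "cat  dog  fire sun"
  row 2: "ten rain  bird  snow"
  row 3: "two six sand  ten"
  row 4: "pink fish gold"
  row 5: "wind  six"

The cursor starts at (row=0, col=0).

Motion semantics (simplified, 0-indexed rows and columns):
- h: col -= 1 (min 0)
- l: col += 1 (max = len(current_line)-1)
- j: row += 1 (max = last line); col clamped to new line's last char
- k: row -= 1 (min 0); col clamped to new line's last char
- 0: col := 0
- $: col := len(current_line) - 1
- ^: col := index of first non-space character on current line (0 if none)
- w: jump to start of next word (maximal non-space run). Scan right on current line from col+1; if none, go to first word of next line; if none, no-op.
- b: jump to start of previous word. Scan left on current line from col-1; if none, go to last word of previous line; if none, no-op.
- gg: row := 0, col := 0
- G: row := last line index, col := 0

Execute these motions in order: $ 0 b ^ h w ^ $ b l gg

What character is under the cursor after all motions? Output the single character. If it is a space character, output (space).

After 1 ($): row=0 col=19 char='r'
After 2 (0): row=0 col=0 char='c'
After 3 (b): row=0 col=0 char='c'
After 4 (^): row=0 col=0 char='c'
After 5 (h): row=0 col=0 char='c'
After 6 (w): row=0 col=5 char='s'
After 7 (^): row=0 col=0 char='c'
After 8 ($): row=0 col=19 char='r'
After 9 (b): row=0 col=16 char='s'
After 10 (l): row=0 col=17 char='t'
After 11 (gg): row=0 col=0 char='c'

Answer: c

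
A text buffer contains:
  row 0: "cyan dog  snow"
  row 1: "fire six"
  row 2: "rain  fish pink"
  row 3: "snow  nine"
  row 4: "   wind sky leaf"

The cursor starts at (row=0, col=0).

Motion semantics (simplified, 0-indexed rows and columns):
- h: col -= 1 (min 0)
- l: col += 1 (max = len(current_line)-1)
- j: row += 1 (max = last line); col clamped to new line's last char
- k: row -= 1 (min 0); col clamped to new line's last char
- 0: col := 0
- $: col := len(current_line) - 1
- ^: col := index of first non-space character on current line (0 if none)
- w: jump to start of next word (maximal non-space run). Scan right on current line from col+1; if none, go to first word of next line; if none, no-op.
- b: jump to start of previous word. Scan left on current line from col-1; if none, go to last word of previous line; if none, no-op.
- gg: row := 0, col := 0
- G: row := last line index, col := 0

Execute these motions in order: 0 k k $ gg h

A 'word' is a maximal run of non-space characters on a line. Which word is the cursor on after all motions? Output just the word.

After 1 (0): row=0 col=0 char='c'
After 2 (k): row=0 col=0 char='c'
After 3 (k): row=0 col=0 char='c'
After 4 ($): row=0 col=13 char='w'
After 5 (gg): row=0 col=0 char='c'
After 6 (h): row=0 col=0 char='c'

Answer: cyan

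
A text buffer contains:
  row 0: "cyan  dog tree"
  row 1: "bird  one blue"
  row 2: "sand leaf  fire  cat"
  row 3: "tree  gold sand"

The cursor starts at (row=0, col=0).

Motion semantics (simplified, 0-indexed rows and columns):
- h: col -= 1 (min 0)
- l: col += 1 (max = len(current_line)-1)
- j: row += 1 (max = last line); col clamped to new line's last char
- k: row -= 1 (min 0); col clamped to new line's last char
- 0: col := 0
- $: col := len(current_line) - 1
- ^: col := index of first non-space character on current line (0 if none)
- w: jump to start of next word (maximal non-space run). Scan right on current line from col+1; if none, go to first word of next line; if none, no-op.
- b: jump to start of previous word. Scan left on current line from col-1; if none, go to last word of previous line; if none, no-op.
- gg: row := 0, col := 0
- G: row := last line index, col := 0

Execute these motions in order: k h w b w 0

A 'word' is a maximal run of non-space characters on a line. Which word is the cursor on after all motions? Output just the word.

After 1 (k): row=0 col=0 char='c'
After 2 (h): row=0 col=0 char='c'
After 3 (w): row=0 col=6 char='d'
After 4 (b): row=0 col=0 char='c'
After 5 (w): row=0 col=6 char='d'
After 6 (0): row=0 col=0 char='c'

Answer: cyan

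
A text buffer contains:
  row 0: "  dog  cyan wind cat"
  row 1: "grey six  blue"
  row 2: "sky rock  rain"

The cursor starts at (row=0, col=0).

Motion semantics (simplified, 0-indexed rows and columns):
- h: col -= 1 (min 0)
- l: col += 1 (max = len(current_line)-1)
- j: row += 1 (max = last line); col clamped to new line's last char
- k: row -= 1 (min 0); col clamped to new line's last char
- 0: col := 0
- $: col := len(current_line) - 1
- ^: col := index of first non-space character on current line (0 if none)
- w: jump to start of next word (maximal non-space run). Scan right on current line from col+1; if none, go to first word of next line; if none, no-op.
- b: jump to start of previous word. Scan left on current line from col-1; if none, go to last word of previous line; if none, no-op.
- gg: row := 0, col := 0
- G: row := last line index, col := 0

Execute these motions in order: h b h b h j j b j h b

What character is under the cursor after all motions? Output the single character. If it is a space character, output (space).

After 1 (h): row=0 col=0 char='_'
After 2 (b): row=0 col=0 char='_'
After 3 (h): row=0 col=0 char='_'
After 4 (b): row=0 col=0 char='_'
After 5 (h): row=0 col=0 char='_'
After 6 (j): row=1 col=0 char='g'
After 7 (j): row=2 col=0 char='s'
After 8 (b): row=1 col=10 char='b'
After 9 (j): row=2 col=10 char='r'
After 10 (h): row=2 col=9 char='_'
After 11 (b): row=2 col=4 char='r'

Answer: r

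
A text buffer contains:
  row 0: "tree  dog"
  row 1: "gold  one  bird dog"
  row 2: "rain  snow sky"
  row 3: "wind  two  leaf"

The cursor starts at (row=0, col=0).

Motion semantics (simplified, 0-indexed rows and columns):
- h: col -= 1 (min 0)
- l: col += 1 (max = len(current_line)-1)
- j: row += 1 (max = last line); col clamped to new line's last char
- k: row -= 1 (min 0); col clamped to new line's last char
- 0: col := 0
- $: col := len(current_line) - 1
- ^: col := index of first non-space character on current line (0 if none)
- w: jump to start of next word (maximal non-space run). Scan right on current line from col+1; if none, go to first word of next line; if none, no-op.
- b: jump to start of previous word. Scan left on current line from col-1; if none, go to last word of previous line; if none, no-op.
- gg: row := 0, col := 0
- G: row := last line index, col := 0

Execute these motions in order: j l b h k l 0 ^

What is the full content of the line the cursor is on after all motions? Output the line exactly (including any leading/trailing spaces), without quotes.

After 1 (j): row=1 col=0 char='g'
After 2 (l): row=1 col=1 char='o'
After 3 (b): row=1 col=0 char='g'
After 4 (h): row=1 col=0 char='g'
After 5 (k): row=0 col=0 char='t'
After 6 (l): row=0 col=1 char='r'
After 7 (0): row=0 col=0 char='t'
After 8 (^): row=0 col=0 char='t'

Answer: tree  dog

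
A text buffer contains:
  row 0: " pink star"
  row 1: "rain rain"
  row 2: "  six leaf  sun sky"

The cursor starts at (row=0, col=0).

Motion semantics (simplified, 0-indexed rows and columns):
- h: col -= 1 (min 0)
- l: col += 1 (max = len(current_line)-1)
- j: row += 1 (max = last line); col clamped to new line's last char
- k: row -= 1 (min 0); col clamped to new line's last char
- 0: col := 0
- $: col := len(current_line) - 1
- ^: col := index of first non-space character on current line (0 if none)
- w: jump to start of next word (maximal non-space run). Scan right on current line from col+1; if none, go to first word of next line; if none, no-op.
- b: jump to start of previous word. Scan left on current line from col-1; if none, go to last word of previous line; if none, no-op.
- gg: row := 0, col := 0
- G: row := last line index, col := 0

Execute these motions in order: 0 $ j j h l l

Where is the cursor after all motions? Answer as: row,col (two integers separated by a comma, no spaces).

Answer: 2,9

Derivation:
After 1 (0): row=0 col=0 char='_'
After 2 ($): row=0 col=9 char='r'
After 3 (j): row=1 col=8 char='n'
After 4 (j): row=2 col=8 char='a'
After 5 (h): row=2 col=7 char='e'
After 6 (l): row=2 col=8 char='a'
After 7 (l): row=2 col=9 char='f'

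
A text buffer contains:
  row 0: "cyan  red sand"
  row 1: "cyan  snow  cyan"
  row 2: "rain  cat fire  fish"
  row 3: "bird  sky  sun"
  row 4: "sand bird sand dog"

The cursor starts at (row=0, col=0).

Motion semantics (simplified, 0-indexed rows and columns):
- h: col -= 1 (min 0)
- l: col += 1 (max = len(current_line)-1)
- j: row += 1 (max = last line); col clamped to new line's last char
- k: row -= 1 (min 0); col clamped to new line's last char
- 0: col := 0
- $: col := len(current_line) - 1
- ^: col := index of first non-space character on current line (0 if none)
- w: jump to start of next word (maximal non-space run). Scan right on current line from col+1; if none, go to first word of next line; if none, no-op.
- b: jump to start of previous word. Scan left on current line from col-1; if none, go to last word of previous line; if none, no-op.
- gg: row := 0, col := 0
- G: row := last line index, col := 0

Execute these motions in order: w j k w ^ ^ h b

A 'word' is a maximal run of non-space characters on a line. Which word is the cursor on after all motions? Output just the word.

After 1 (w): row=0 col=6 char='r'
After 2 (j): row=1 col=6 char='s'
After 3 (k): row=0 col=6 char='r'
After 4 (w): row=0 col=10 char='s'
After 5 (^): row=0 col=0 char='c'
After 6 (^): row=0 col=0 char='c'
After 7 (h): row=0 col=0 char='c'
After 8 (b): row=0 col=0 char='c'

Answer: cyan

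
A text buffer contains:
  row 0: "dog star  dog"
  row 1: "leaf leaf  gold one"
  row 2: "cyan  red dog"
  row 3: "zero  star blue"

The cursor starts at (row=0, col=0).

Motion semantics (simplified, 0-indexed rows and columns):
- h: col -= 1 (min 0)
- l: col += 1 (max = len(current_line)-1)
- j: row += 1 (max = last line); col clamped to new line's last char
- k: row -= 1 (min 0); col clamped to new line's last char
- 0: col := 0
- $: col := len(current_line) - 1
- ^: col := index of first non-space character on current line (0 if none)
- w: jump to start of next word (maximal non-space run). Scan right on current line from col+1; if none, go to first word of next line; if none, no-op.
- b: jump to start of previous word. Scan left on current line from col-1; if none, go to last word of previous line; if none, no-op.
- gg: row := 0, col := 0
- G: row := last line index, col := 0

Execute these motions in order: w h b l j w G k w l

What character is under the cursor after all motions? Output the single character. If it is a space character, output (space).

After 1 (w): row=0 col=4 char='s'
After 2 (h): row=0 col=3 char='_'
After 3 (b): row=0 col=0 char='d'
After 4 (l): row=0 col=1 char='o'
After 5 (j): row=1 col=1 char='e'
After 6 (w): row=1 col=5 char='l'
After 7 (G): row=3 col=0 char='z'
After 8 (k): row=2 col=0 char='c'
After 9 (w): row=2 col=6 char='r'
After 10 (l): row=2 col=7 char='e'

Answer: e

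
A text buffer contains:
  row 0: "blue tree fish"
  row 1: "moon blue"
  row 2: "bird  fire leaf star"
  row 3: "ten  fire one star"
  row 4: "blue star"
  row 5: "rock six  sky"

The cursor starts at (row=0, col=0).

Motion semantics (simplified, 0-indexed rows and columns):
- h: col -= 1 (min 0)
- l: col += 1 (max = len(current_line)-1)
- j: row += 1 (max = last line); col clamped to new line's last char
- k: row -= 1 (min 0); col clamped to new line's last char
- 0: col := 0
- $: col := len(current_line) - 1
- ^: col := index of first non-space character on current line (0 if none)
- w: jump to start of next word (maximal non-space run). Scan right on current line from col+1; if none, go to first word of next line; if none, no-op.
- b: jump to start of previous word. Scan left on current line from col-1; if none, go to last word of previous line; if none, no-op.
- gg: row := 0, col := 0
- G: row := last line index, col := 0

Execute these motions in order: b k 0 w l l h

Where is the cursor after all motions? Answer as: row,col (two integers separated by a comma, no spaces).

After 1 (b): row=0 col=0 char='b'
After 2 (k): row=0 col=0 char='b'
After 3 (0): row=0 col=0 char='b'
After 4 (w): row=0 col=5 char='t'
After 5 (l): row=0 col=6 char='r'
After 6 (l): row=0 col=7 char='e'
After 7 (h): row=0 col=6 char='r'

Answer: 0,6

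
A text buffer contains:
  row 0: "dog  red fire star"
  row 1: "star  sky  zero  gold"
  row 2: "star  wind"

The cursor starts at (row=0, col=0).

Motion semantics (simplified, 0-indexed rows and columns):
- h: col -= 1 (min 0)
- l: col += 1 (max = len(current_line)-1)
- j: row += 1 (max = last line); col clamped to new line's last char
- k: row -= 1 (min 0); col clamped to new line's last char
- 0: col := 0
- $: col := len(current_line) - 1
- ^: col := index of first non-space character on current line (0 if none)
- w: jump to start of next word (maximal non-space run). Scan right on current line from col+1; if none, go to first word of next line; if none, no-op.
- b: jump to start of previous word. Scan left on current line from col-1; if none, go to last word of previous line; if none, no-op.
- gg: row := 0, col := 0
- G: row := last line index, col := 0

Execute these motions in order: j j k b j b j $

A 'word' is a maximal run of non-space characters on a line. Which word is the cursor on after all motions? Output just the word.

Answer: wind

Derivation:
After 1 (j): row=1 col=0 char='s'
After 2 (j): row=2 col=0 char='s'
After 3 (k): row=1 col=0 char='s'
After 4 (b): row=0 col=14 char='s'
After 5 (j): row=1 col=14 char='o'
After 6 (b): row=1 col=11 char='z'
After 7 (j): row=2 col=9 char='d'
After 8 ($): row=2 col=9 char='d'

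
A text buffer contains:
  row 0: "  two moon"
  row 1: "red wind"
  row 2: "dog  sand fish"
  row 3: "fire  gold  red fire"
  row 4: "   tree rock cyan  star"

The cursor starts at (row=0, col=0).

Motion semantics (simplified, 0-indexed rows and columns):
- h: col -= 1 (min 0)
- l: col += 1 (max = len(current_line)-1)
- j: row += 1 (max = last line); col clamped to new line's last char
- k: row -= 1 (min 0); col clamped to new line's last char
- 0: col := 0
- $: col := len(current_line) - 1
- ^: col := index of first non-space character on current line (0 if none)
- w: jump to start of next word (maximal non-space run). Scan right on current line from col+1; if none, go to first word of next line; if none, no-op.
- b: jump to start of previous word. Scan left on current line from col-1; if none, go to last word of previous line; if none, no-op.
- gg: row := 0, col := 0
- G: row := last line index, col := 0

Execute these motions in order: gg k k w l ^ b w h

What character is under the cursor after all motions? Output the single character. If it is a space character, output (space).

Answer: (space)

Derivation:
After 1 (gg): row=0 col=0 char='_'
After 2 (k): row=0 col=0 char='_'
After 3 (k): row=0 col=0 char='_'
After 4 (w): row=0 col=2 char='t'
After 5 (l): row=0 col=3 char='w'
After 6 (^): row=0 col=2 char='t'
After 7 (b): row=0 col=2 char='t'
After 8 (w): row=0 col=6 char='m'
After 9 (h): row=0 col=5 char='_'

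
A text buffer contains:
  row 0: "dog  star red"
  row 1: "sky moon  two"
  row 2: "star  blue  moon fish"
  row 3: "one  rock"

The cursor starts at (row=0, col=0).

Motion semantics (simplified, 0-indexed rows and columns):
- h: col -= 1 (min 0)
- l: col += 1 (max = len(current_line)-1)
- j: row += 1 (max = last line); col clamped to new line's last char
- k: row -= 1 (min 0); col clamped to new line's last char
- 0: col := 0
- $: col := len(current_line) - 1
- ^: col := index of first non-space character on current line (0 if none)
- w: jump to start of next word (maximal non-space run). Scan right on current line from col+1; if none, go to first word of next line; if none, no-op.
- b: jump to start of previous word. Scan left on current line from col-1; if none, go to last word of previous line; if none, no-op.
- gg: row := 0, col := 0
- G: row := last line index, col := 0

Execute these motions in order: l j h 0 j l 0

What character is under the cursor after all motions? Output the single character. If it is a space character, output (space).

After 1 (l): row=0 col=1 char='o'
After 2 (j): row=1 col=1 char='k'
After 3 (h): row=1 col=0 char='s'
After 4 (0): row=1 col=0 char='s'
After 5 (j): row=2 col=0 char='s'
After 6 (l): row=2 col=1 char='t'
After 7 (0): row=2 col=0 char='s'

Answer: s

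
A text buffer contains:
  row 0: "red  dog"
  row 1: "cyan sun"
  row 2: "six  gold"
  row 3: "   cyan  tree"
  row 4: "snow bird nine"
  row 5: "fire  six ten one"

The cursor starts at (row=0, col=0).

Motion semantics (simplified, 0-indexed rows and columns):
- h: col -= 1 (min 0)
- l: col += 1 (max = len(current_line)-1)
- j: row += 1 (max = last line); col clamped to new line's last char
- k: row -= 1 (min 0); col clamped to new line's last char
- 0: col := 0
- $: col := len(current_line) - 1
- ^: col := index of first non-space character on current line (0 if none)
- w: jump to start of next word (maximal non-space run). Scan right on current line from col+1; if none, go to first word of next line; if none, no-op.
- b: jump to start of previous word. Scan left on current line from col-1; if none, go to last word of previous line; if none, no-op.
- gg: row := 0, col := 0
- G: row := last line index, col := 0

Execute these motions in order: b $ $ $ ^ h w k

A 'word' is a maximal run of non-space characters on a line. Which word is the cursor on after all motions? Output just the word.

After 1 (b): row=0 col=0 char='r'
After 2 ($): row=0 col=7 char='g'
After 3 ($): row=0 col=7 char='g'
After 4 ($): row=0 col=7 char='g'
After 5 (^): row=0 col=0 char='r'
After 6 (h): row=0 col=0 char='r'
After 7 (w): row=0 col=5 char='d'
After 8 (k): row=0 col=5 char='d'

Answer: dog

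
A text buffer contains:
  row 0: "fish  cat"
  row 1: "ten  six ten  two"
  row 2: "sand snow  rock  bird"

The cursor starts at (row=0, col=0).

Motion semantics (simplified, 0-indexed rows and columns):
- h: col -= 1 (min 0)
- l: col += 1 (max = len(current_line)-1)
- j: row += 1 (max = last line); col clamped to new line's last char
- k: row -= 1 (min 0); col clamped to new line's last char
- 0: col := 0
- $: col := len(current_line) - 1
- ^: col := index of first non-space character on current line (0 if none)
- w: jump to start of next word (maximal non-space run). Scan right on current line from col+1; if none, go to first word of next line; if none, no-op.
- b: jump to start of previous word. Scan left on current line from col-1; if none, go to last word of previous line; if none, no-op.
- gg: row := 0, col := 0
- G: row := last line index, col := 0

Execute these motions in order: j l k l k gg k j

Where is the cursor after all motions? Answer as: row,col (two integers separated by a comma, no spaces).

Answer: 1,0

Derivation:
After 1 (j): row=1 col=0 char='t'
After 2 (l): row=1 col=1 char='e'
After 3 (k): row=0 col=1 char='i'
After 4 (l): row=0 col=2 char='s'
After 5 (k): row=0 col=2 char='s'
After 6 (gg): row=0 col=0 char='f'
After 7 (k): row=0 col=0 char='f'
After 8 (j): row=1 col=0 char='t'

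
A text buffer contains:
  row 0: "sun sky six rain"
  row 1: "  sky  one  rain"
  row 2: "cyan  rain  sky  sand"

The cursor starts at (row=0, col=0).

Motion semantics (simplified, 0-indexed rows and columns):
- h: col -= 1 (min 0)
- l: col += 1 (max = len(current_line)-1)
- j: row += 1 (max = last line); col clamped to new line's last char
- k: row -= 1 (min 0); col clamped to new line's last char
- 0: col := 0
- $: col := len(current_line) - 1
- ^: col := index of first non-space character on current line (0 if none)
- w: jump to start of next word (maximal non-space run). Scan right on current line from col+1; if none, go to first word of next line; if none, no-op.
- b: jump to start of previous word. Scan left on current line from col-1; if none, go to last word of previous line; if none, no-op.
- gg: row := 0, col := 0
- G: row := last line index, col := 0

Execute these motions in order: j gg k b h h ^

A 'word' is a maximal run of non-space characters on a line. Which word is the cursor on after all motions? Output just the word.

After 1 (j): row=1 col=0 char='_'
After 2 (gg): row=0 col=0 char='s'
After 3 (k): row=0 col=0 char='s'
After 4 (b): row=0 col=0 char='s'
After 5 (h): row=0 col=0 char='s'
After 6 (h): row=0 col=0 char='s'
After 7 (^): row=0 col=0 char='s'

Answer: sun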